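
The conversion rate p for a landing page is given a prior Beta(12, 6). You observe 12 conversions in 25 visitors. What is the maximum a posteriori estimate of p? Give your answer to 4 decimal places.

p̂_MAP = 0.5610

Prior: Beta(12, 6).
Data: 12 successes in 25 trials. The binomial likelihood contributes p^12(1−p)^13, so the posterior is Beta(12+12, 6+13) = Beta(24, 19).
For Beta(a, b) with a, b > 1 the mode is (a−1)/(a+b−2) = 23/41 ≈ 0.5610.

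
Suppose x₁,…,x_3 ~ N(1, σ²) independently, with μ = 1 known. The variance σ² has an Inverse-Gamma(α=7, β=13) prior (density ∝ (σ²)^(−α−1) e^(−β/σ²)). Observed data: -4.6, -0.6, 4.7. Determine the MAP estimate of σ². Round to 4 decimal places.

Sum of squared deviations about the known mean: SS = (-4.6−1)² + (-0.6−1)² + (4.7−1)² = 47.61.
The Normal likelihood contributes (σ²)^(−n/2) exp(−SS/(2σ²)), so the posterior is Inverse-Gamma(α + n/2, β + SS/2) = Inverse-Gamma(8.5, 36.805).
The mode of Inverse-Gamma(a, b) is b/(a+1) = 36.805/9.5 ≈ 3.8742.

σ̂²_MAP = 3.8742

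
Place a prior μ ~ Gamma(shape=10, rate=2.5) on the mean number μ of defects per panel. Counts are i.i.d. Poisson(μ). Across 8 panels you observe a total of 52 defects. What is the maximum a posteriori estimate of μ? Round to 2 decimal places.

μ̂_MAP = 5.81

Σxᵢ = 52, n = 8.
Posterior ∝ μ^9e^(−2.5μ) · μ^52e^(−8μ) = μ^61e^(−10.5μ), i.e. Gamma(shape=62, rate=10.5).
The mode of a Gamma(a, b) with a ≥ 1 (shape–rate) is (a−1)/b = 61/10.5 ≈ 5.81.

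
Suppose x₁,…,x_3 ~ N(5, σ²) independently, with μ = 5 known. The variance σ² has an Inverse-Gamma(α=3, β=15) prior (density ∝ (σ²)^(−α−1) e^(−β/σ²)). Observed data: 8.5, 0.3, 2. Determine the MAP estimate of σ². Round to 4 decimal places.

Sum of squared deviations about the known mean: SS = (8.5−5)² + (0.3−5)² + (2−5)² = 43.34.
The Normal likelihood contributes (σ²)^(−n/2) exp(−SS/(2σ²)), so the posterior is Inverse-Gamma(α + n/2, β + SS/2) = Inverse-Gamma(4.5, 36.67).
The mode of Inverse-Gamma(a, b) is b/(a+1) = 36.67/5.5 ≈ 6.6673.

σ̂²_MAP = 6.6673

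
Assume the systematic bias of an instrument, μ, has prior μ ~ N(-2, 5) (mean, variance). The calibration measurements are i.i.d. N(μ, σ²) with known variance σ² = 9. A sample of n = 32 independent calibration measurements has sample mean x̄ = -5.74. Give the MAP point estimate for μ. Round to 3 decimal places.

μ̂_MAP = -5.541

n = 32, x̄ = -5.74.
For a Normal prior and Normal likelihood with known variance, the posterior is Normal; its mode equals its mean, the precision-weighted average.
Prior precision 1/σ₀² = 1/5 = 0.2; data precision n/σ² = 32/9.
μ̂ = (0.2·(-2) + (32/9)·(-5.74)) / (0.2 + 32/9) = (-4682/225)/(169/45) = -4682/845 ≈ -5.541.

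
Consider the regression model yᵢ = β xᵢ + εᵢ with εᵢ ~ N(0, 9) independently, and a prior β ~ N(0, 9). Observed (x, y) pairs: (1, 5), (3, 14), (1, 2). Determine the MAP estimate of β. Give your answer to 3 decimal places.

β̂_MAP = 4.083

log p(β | y) = −Σ(yᵢ − βxᵢ)²/(2·9) − β²/(2·9) + const.
Setting the derivative to zero: Σxᵢ(yᵢ − βxᵢ)/9 − β/9 = 0, so β = Σxᵢyᵢ / (Σxᵢ² + σ²/τ²).
Σxᵢyᵢ = 1·5 + 3·14 + 1·2 = 49; Σxᵢ² = 11; σ²/τ² = 1.
β̂_MAP = 49 / (11 + 1) = 49/12 ≈ 4.083.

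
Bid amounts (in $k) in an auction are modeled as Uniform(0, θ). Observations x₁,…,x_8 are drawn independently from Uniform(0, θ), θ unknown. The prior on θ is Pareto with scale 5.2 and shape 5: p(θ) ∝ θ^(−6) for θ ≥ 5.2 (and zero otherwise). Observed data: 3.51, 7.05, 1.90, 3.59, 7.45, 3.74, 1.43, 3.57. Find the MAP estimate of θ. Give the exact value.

The Uniform(0, θ) likelihood is θ^(−n) for θ ≥ max(xᵢ), zero otherwise. Here max(xᵢ) = 7.45.
Posterior ∝ θ^(−6) · θ^(−8) = θ^(−14) on θ ≥ max(5.2, 7.45) = 7.45.
This density is strictly decreasing in θ, so the posterior mode lies at the lower boundary of the support.

θ̂_MAP = 7.45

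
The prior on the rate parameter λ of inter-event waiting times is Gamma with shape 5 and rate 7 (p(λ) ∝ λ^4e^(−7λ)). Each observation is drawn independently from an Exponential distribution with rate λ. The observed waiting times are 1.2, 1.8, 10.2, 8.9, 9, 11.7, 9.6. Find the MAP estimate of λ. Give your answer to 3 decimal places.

The Exponential(rate=λ) likelihood is ∝ λ^n e^(−λΣtᵢ). Here n = 7 and Σtᵢ = 1.2 + 1.8 + 10.2 + 8.9 + 9 + 11.7 + 9.6 = 52.4.
Posterior ∝ λ^4e^(−7λ) · λ^7e^(−52.4λ) = λ^11e^(−59.4λ), i.e. Gamma(12, 59.4).
Mode = (a−1)/b = 11/59.4 ≈ 0.185.

λ̂_MAP = 0.185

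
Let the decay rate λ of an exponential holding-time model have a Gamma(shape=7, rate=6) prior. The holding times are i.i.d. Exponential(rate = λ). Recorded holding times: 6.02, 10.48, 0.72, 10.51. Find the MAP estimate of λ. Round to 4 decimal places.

λ̂_MAP = 0.2965

The Exponential(rate=λ) likelihood is ∝ λ^n e^(−λΣtᵢ). Here n = 4 and Σtᵢ = 6.02 + 10.48 + 0.72 + 10.51 = 27.73.
Posterior ∝ λ^6e^(−6λ) · λ^4e^(−27.73λ) = λ^10e^(−33.73λ), i.e. Gamma(11, 33.73).
Mode = (a−1)/b = 10/33.73 ≈ 0.2965.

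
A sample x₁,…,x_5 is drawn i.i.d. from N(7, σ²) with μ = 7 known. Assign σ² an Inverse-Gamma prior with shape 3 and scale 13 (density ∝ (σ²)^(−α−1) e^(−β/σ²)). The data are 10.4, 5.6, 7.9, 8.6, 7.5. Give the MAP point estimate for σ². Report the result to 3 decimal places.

Sum of squared deviations about the known mean: SS = (10.4−7)² + (5.6−7)² + (7.9−7)² + (8.6−7)² + (7.5−7)² = 17.14.
The Normal likelihood contributes (σ²)^(−n/2) exp(−SS/(2σ²)), so the posterior is Inverse-Gamma(α + n/2, β + SS/2) = Inverse-Gamma(5.5, 21.57).
The mode of Inverse-Gamma(a, b) is b/(a+1) = 21.57/6.5 ≈ 3.318.

σ̂²_MAP = 3.318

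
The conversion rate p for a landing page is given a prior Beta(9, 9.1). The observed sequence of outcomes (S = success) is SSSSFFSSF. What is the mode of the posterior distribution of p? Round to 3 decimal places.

Prior: Beta(9, 9.1).
Data: 6 successes in 9 trials (from the sequence). The binomial likelihood contributes p^6(1−p)^3, so the posterior is Beta(9+6, 9.1+3) = Beta(15, 12.1).
For Beta(a, b) with a, b > 1 the mode is (a−1)/(a+b−2) = 14/25.1 ≈ 0.558.

p̂_MAP = 0.558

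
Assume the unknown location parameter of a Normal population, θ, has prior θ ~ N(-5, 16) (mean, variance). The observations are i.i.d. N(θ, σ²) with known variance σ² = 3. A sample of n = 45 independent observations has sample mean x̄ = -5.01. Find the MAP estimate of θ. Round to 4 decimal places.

n = 45, x̄ = -5.01.
For a Normal prior and Normal likelihood with known variance, the posterior is Normal; its mode equals its mean, the precision-weighted average.
Prior precision 1/σ₀² = 1/16 = 0.0625; data precision n/σ² = 45/3 = 15.
θ̂ = (0.0625·(-5) + 15·(-5.01)) / (0.0625 + 15) = (-75.4625)/15.0625 = -6037/1205 ≈ -5.0100.

θ̂_MAP = -5.0100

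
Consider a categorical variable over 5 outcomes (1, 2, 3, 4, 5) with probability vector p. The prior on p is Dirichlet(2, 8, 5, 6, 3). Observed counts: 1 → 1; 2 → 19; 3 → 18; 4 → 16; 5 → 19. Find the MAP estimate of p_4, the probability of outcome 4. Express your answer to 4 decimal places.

The posterior is Dirichlet(αᵢ + nᵢ) = Dirichlet(3, 27, 23, 22, 22).
For a Dirichlet(a₁,…,a_K) with all aᵢ > 1, the mode has j-th component (aⱼ − 1)/(Σaᵢ − K).
Here Σaᵢ = 97 and K = 5, so p_4 = (22 − 1)/(97 − 5) = 21/92 ≈ 0.2283.

MAP estimate: 0.2283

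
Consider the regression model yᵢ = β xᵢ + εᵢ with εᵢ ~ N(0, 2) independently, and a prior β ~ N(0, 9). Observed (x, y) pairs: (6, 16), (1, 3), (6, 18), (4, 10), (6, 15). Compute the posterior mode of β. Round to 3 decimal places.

log p(β | y) = −Σ(yᵢ − βxᵢ)²/(2·2) − β²/(2·9) + const.
Setting the derivative to zero: Σxᵢ(yᵢ − βxᵢ)/2 − β/9 = 0, so β = Σxᵢyᵢ / (Σxᵢ² + σ²/τ²).
Σxᵢyᵢ = 6·16 + 1·3 + 6·18 + 4·10 + 6·15 = 337; Σxᵢ² = 125; σ²/τ² = 2/9.
β̂_MAP = 337 / (125 + 2/9) = 337/(1127/9) = 3033/1127 ≈ 2.691.

β̂_MAP = 2.691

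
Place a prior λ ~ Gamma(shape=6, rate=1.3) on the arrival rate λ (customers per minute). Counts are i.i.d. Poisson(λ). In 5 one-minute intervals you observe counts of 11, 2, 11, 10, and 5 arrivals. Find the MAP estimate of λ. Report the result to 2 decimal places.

Σxᵢ = 11+2+11+10+5 = 39, with n = 5.
Posterior ∝ λ^5e^(−1.3λ) · λ^39e^(−5λ) = λ^44e^(−6.3λ), i.e. Gamma(shape=45, rate=6.3).
The mode of a Gamma(a, b) with a ≥ 1 (shape–rate) is (a−1)/b = 44/6.3 ≈ 6.98.

λ̂_MAP = 6.98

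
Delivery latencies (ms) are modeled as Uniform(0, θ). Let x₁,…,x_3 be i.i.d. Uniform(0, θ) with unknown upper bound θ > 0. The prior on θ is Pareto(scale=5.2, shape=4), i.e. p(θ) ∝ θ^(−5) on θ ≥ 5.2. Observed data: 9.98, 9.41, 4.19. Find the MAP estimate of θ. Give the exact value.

The Uniform(0, θ) likelihood is θ^(−n) for θ ≥ max(xᵢ), zero otherwise. Here max(xᵢ) = 9.98.
Posterior ∝ θ^(−5) · θ^(−3) = θ^(−8) on θ ≥ max(5.2, 9.98) = 9.98.
This density is strictly decreasing in θ, so the posterior mode lies at the lower boundary of the support.

θ̂_MAP = 9.98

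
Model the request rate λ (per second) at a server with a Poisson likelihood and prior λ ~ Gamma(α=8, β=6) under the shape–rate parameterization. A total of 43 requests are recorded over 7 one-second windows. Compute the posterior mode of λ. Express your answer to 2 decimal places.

λ̂_MAP = 3.85

Σxᵢ = 43, n = 7.
Posterior ∝ λ^7e^(−6λ) · λ^43e^(−7λ) = λ^50e^(−13λ), i.e. Gamma(shape=51, rate=13).
The mode of a Gamma(a, b) with a ≥ 1 (shape–rate) is (a−1)/b = 50/13 ≈ 3.85.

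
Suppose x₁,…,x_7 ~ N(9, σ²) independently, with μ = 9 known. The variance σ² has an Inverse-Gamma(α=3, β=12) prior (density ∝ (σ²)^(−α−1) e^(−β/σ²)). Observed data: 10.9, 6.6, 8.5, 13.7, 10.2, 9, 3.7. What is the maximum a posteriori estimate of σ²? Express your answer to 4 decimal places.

Sum of squared deviations about the known mean: SS = (10.9−9)² + (6.6−9)² + (8.5−9)² + (13.7−9)² + (10.2−9)² + (9−9)² + (3.7−9)² = 61.24.
The Normal likelihood contributes (σ²)^(−n/2) exp(−SS/(2σ²)), so the posterior is Inverse-Gamma(α + n/2, β + SS/2) = Inverse-Gamma(6.5, 42.62).
The mode of Inverse-Gamma(a, b) is b/(a+1) = 42.62/7.5 ≈ 5.6827.

σ̂²_MAP = 5.6827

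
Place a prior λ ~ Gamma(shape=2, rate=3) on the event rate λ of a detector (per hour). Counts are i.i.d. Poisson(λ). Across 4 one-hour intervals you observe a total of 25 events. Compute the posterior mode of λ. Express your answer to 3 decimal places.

λ̂_MAP = 3.714

Σxᵢ = 25, n = 4.
Posterior ∝ λe^(−3λ) · λ^25e^(−4λ) = λ^26e^(−7λ), i.e. Gamma(shape=27, rate=7).
The mode of a Gamma(a, b) with a ≥ 1 (shape–rate) is (a−1)/b = 26/7 ≈ 3.714.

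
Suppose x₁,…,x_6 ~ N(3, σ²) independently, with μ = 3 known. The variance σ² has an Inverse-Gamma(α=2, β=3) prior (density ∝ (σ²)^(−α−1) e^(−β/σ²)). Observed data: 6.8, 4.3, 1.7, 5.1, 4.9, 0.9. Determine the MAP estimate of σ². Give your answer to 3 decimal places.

Sum of squared deviations about the known mean: SS = (6.8−3)² + (4.3−3)² + (1.7−3)² + (5.1−3)² + (4.9−3)² + (0.9−3)² = 30.25.
The Normal likelihood contributes (σ²)^(−n/2) exp(−SS/(2σ²)), so the posterior is Inverse-Gamma(α + n/2, β + SS/2) = Inverse-Gamma(5, 18.125).
The mode of Inverse-Gamma(a, b) is b/(a+1) = 18.125/6 ≈ 3.021.

σ̂²_MAP = 3.021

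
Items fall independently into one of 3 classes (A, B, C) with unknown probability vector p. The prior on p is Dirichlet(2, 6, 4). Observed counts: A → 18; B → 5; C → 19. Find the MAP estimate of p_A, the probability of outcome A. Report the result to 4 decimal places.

The posterior is Dirichlet(αᵢ + nᵢ) = Dirichlet(20, 11, 23).
For a Dirichlet(a₁,…,a_K) with all aᵢ > 1, the mode has j-th component (aⱼ − 1)/(Σaᵢ − K).
Here Σaᵢ = 54 and K = 3, so p_A = (20 − 1)/(54 − 3) = 19/51 ≈ 0.3725.

MAP estimate of p_A = 0.3725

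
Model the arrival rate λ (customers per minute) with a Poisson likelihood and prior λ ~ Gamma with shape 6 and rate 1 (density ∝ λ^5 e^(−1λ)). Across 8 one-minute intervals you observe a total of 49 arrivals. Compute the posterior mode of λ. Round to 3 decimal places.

λ̂_MAP = 6.000

Σxᵢ = 49, n = 8.
Posterior ∝ λ^5e^(−1λ) · λ^49e^(−8λ) = λ^54e^(−9λ), i.e. Gamma(shape=55, rate=9).
The mode of a Gamma(a, b) with a ≥ 1 (shape–rate) is (a−1)/b = 54/9 ≈ 6.000.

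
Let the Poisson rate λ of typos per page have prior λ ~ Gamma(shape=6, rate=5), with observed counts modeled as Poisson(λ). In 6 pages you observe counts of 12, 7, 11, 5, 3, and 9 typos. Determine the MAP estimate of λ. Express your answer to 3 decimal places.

λ̂_MAP = 4.727

Σxᵢ = 12+7+11+5+3+9 = 47, with n = 6.
Posterior ∝ λ^5e^(−5λ) · λ^47e^(−6λ) = λ^52e^(−11λ), i.e. Gamma(shape=53, rate=11).
The mode of a Gamma(a, b) with a ≥ 1 (shape–rate) is (a−1)/b = 52/11 ≈ 4.727.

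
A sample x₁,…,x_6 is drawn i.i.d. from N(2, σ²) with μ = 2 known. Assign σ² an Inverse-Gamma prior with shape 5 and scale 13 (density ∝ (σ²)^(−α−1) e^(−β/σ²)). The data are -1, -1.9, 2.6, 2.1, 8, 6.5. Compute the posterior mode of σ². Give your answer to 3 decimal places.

σ̂²_MAP = 5.935

Sum of squared deviations about the known mean: SS = (-1−2)² + (-1.9−2)² + (2.6−2)² + (2.1−2)² + (8−2)² + (6.5−2)² = 80.83.
The Normal likelihood contributes (σ²)^(−n/2) exp(−SS/(2σ²)), so the posterior is Inverse-Gamma(α + n/2, β + SS/2) = Inverse-Gamma(8, 53.415).
The mode of Inverse-Gamma(a, b) is b/(a+1) = 53.415/9 ≈ 5.935.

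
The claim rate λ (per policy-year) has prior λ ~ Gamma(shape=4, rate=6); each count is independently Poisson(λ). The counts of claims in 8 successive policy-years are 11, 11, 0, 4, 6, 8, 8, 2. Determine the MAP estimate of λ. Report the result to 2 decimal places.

Σxᵢ = 11+11+0+4+6+8+8+2 = 50, with n = 8.
Posterior ∝ λ^3e^(−6λ) · λ^50e^(−8λ) = λ^53e^(−14λ), i.e. Gamma(shape=54, rate=14).
The mode of a Gamma(a, b) with a ≥ 1 (shape–rate) is (a−1)/b = 53/14 ≈ 3.79.

λ̂_MAP = 3.79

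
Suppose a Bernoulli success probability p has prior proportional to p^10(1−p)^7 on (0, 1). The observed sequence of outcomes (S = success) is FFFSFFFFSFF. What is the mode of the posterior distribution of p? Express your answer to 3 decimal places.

The prior density ∝ p^10(1−p)^7 is the kernel of Beta(11, 8).
Data: 2 successes in 11 trials (from the sequence). The binomial likelihood contributes p^2(1−p)^9, so the posterior is Beta(11+2, 8+9) = Beta(13, 17).
For Beta(a, b) with a, b > 1 the mode is (a−1)/(a+b−2) = 12/28 ≈ 0.429.

p̂_MAP = 0.429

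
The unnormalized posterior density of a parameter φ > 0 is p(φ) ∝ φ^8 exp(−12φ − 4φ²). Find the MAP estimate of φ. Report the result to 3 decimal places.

φ̂_MAP = 0.500

ℓ'(φ) = 8/φ − 12 − 8φ. Setting this to zero and multiplying by φ: 8φ² + 12φ − 8 = 0.
φ = (−12 + √(12² + 4·8·8)) / (2·8) = (−12 + √400) / 16 = (−12 + 20)/16 = 1/2.
ℓ''(φ) = −8/φ² − 8 < 0, confirming a maximum.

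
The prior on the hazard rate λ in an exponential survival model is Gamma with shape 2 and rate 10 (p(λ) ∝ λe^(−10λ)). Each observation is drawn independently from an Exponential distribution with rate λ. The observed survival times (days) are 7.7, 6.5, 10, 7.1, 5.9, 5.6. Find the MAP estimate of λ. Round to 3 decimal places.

The Exponential(rate=λ) likelihood is ∝ λ^n e^(−λΣtᵢ). Here n = 6 and Σtᵢ = 7.7 + 6.5 + 10 + 7.1 + 5.9 + 5.6 = 42.8.
Posterior ∝ λe^(−10λ) · λ^6e^(−42.8λ) = λ^7e^(−52.8λ), i.e. Gamma(8, 52.8).
Mode = (a−1)/b = 7/52.8 ≈ 0.133.

λ̂_MAP = 0.133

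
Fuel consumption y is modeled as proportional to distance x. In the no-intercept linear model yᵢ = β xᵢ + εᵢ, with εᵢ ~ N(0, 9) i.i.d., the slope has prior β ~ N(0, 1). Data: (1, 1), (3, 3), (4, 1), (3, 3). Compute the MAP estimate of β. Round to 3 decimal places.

log p(β | y) = −Σ(yᵢ − βxᵢ)²/(2·9) − β²/(2·1) + const.
Setting the derivative to zero: Σxᵢ(yᵢ − βxᵢ)/9 − β/1 = 0, so β = Σxᵢyᵢ / (Σxᵢ² + σ²/τ²).
Σxᵢyᵢ = 1·1 + 3·3 + 4·1 + 3·3 = 23; Σxᵢ² = 35; σ²/τ² = 9.
β̂_MAP = 23 / (35 + 9) = 23/44 ≈ 0.523.

β̂_MAP = 0.523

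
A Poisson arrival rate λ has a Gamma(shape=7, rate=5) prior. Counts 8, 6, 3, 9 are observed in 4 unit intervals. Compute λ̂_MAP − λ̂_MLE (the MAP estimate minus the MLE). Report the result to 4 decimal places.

MAP − MLE = -2.9444

Σxᵢ = 26. Posterior is Gamma(33, 9); MAP = (33−1)/9 = 32/9 ≈ 3.55556.
MLE = x̄ = 26/4 ≈ 6.50000.
Difference = 32/9 − 26/4 = -53/18 ≈ -2.9444.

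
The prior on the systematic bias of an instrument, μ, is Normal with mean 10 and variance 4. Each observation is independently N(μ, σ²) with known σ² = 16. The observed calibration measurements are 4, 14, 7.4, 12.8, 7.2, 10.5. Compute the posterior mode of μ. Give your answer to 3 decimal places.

μ̂_MAP = 9.590

n = 6; x̄ = (4 + 14 + 7.4 + 12.8 + 7.2 + 10.5)/6 = 55.9/6 = 559/60 ≈ 9.3167.
For a Normal prior and Normal likelihood with known variance, the posterior is Normal; its mode equals its mean, the precision-weighted average.
Prior precision 1/σ₀² = 1/4 = 0.25; data precision n/σ² = 6/16 = 0.375.
μ̂ = (0.25·10 + 0.375·(559/60)) / (0.25 + 0.375) = 5.99375/0.625 = 9.590.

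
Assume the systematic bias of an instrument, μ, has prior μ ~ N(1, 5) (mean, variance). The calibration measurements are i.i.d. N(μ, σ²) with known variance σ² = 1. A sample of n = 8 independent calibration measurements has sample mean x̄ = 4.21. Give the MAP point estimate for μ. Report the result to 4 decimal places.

μ̂_MAP = 4.1317

n = 8, x̄ = 4.21.
For a Normal prior and Normal likelihood with known variance, the posterior is Normal; its mode equals its mean, the precision-weighted average.
Prior precision 1/σ₀² = 1/5 = 0.2; data precision n/σ² = 8/1 = 8.
μ̂ = (0.2·1 + 8·4.21) / (0.2 + 8) = 33.88/8.2 = 847/205 ≈ 4.1317.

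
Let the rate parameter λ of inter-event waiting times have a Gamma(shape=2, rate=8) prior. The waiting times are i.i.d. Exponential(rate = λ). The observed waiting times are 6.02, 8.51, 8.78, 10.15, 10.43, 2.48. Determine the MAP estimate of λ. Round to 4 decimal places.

The Exponential(rate=λ) likelihood is ∝ λ^n e^(−λΣtᵢ). Here n = 6 and Σtᵢ = 6.02 + 8.51 + 8.78 + 10.15 + 10.43 + 2.48 = 46.37.
Posterior ∝ λe^(−8λ) · λ^6e^(−46.37λ) = λ^7e^(−54.37λ), i.e. Gamma(8, 54.37).
Mode = (a−1)/b = 7/54.37 ≈ 0.1287.

λ̂_MAP = 0.1287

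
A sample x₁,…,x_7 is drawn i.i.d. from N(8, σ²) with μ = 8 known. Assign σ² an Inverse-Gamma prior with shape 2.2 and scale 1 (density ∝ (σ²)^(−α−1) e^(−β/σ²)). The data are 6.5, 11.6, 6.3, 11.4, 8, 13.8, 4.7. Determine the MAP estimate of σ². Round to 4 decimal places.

Sum of squared deviations about the known mean: SS = (6.5−8)² + (11.6−8)² + (6.3−8)² + (11.4−8)² + (8−8)² + (13.8−8)² + (4.7−8)² = 74.19.
The Normal likelihood contributes (σ²)^(−n/2) exp(−SS/(2σ²)), so the posterior is Inverse-Gamma(α + n/2, β + SS/2) = Inverse-Gamma(5.7, 38.095).
The mode of Inverse-Gamma(a, b) is b/(a+1) = 38.095/6.7 ≈ 5.6858.

σ̂²_MAP = 5.6858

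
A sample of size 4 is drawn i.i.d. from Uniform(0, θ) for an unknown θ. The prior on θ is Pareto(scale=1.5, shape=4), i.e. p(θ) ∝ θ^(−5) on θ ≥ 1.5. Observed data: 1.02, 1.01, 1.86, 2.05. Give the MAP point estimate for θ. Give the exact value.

θ̂_MAP = 2.05

The Uniform(0, θ) likelihood is θ^(−n) for θ ≥ max(xᵢ), zero otherwise. Here max(xᵢ) = 2.05.
Posterior ∝ θ^(−5) · θ^(−4) = θ^(−9) on θ ≥ max(1.5, 2.05) = 2.05.
This density is strictly decreasing in θ, so the posterior mode lies at the lower boundary of the support.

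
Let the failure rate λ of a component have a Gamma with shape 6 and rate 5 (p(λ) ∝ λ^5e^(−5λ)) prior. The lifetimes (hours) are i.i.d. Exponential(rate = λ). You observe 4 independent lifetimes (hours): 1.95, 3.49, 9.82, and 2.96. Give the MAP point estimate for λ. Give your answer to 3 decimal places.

The Exponential(rate=λ) likelihood is ∝ λ^n e^(−λΣtᵢ). Here n = 4 and Σtᵢ = 1.95 + 3.49 + 9.82 + 2.96 = 18.22.
Posterior ∝ λ^5e^(−5λ) · λ^4e^(−18.22λ) = λ^9e^(−23.22λ), i.e. Gamma(10, 23.22).
Mode = (a−1)/b = 9/23.22 ≈ 0.388.

λ̂_MAP = 0.388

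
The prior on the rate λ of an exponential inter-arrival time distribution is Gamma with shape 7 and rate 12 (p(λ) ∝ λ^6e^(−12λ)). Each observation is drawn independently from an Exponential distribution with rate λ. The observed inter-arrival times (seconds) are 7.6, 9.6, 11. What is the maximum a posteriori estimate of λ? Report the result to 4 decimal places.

λ̂_MAP = 0.2239

The Exponential(rate=λ) likelihood is ∝ λ^n e^(−λΣtᵢ). Here n = 3 and Σtᵢ = 7.6 + 9.6 + 11 = 28.2.
Posterior ∝ λ^6e^(−12λ) · λ^3e^(−28.2λ) = λ^9e^(−40.2λ), i.e. Gamma(10, 40.2).
Mode = (a−1)/b = 9/40.2 ≈ 0.2239.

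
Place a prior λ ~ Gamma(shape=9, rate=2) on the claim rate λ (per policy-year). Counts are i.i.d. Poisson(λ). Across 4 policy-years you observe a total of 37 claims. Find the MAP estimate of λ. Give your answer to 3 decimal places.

λ̂_MAP = 7.500

Σxᵢ = 37, n = 4.
Posterior ∝ λ^8e^(−2λ) · λ^37e^(−4λ) = λ^45e^(−6λ), i.e. Gamma(shape=46, rate=6).
The mode of a Gamma(a, b) with a ≥ 1 (shape–rate) is (a−1)/b = 45/6 ≈ 7.500.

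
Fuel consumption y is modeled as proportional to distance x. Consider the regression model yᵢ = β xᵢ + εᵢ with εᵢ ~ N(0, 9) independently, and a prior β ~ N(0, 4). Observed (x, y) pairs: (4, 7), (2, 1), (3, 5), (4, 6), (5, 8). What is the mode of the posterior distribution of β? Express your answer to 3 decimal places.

log p(β | y) = −Σ(yᵢ − βxᵢ)²/(2·9) − β²/(2·4) + const.
Setting the derivative to zero: Σxᵢ(yᵢ − βxᵢ)/9 − β/4 = 0, so β = Σxᵢyᵢ / (Σxᵢ² + σ²/τ²).
Σxᵢyᵢ = 4·7 + 2·1 + 3·5 + 4·6 + 5·8 = 109; Σxᵢ² = 70; σ²/τ² = 2.25.
β̂_MAP = 109 / (70 + 2.25) = 109/72.25 ≈ 1.509.

β̂_MAP = 1.509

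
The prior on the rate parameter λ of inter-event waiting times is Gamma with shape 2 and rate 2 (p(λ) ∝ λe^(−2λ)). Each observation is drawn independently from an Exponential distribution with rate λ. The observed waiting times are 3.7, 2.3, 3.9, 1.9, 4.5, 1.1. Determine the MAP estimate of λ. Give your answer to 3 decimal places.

The Exponential(rate=λ) likelihood is ∝ λ^n e^(−λΣtᵢ). Here n = 6 and Σtᵢ = 3.7 + 2.3 + 3.9 + 1.9 + 4.5 + 1.1 = 17.4.
Posterior ∝ λe^(−2λ) · λ^6e^(−17.4λ) = λ^7e^(−19.4λ), i.e. Gamma(8, 19.4).
Mode = (a−1)/b = 7/19.4 ≈ 0.361.

λ̂_MAP = 0.361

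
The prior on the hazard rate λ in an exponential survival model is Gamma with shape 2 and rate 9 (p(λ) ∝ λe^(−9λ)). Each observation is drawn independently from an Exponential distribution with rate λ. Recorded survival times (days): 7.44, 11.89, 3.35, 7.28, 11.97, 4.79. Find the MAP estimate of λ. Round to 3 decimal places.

λ̂_MAP = 0.126

The Exponential(rate=λ) likelihood is ∝ λ^n e^(−λΣtᵢ). Here n = 6 and Σtᵢ = 7.44 + 11.89 + 3.35 + 7.28 + 11.97 + 4.79 = 46.72.
Posterior ∝ λe^(−9λ) · λ^6e^(−46.72λ) = λ^7e^(−55.72λ), i.e. Gamma(8, 55.72).
Mode = (a−1)/b = 7/55.72 ≈ 0.126.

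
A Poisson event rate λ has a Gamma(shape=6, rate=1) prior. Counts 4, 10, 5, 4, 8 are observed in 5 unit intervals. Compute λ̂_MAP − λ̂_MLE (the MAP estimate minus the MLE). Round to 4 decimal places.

MAP − MLE = -0.2000

Σxᵢ = 31. Posterior is Gamma(37, 6); MAP = (37−1)/6 = 36/6 ≈ 6.00000.
MLE = x̄ = 31/5 ≈ 6.20000.
Difference = 36/6 − 31/5 = -1/5 ≈ -0.2000.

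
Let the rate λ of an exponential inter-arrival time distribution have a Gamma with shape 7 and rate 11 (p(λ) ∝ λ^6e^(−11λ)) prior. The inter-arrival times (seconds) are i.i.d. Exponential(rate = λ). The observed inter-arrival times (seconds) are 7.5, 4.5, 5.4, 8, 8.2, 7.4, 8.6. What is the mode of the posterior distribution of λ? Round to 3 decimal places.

λ̂_MAP = 0.215

The Exponential(rate=λ) likelihood is ∝ λ^n e^(−λΣtᵢ). Here n = 7 and Σtᵢ = 7.5 + 4.5 + 5.4 + 8 + 8.2 + 7.4 + 8.6 = 49.6.
Posterior ∝ λ^6e^(−11λ) · λ^7e^(−49.6λ) = λ^13e^(−60.6λ), i.e. Gamma(14, 60.6).
Mode = (a−1)/b = 13/60.6 ≈ 0.215.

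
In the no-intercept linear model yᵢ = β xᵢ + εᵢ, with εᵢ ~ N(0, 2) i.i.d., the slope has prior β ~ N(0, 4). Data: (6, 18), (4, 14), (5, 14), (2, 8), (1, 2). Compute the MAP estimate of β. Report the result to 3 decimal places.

log p(β | y) = −Σ(yᵢ − βxᵢ)²/(2·2) − β²/(2·4) + const.
Setting the derivative to zero: Σxᵢ(yᵢ − βxᵢ)/2 − β/4 = 0, so β = Σxᵢyᵢ / (Σxᵢ² + σ²/τ²).
Σxᵢyᵢ = 6·18 + 4·14 + 5·14 + 2·8 + 1·2 = 252; Σxᵢ² = 82; σ²/τ² = 0.5.
β̂_MAP = 252 / (82 + 0.5) = 252/82.5 ≈ 3.055.

β̂_MAP = 3.055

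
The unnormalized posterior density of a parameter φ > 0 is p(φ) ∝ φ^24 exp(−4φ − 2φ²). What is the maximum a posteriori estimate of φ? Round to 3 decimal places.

ℓ'(φ) = 24/φ − 4 − 4φ. Setting this to zero and multiplying by φ: 4φ² + 4φ − 24 = 0.
φ = (−4 + √(4² + 4·4·24)) / (2·4) = (−4 + √400) / 8 = (−4 + 20)/8 = 2.
ℓ''(φ) = −24/φ² − 4 < 0, confirming a maximum.

φ̂_MAP = 2.000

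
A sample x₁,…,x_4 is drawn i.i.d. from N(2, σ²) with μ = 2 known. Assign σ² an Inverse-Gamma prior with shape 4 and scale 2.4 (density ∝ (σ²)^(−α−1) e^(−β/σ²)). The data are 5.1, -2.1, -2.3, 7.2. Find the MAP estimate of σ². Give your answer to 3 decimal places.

Sum of squared deviations about the known mean: SS = (5.1−2)² + (-2.1−2)² + (-2.3−2)² + (7.2−2)² = 71.95.
The Normal likelihood contributes (σ²)^(−n/2) exp(−SS/(2σ²)), so the posterior is Inverse-Gamma(α + n/2, β + SS/2) = Inverse-Gamma(6, 38.375).
The mode of Inverse-Gamma(a, b) is b/(a+1) = 38.375/7 ≈ 5.482.

σ̂²_MAP = 5.482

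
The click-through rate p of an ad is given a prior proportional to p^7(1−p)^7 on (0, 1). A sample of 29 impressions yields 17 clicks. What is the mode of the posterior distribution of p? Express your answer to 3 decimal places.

The prior density ∝ p^7(1−p)^7 is the kernel of Beta(8, 8).
Data: 17 successes in 29 trials. The binomial likelihood contributes p^17(1−p)^12, so the posterior is Beta(8+17, 8+12) = Beta(25, 20).
For Beta(a, b) with a, b > 1 the mode is (a−1)/(a+b−2) = 24/43 ≈ 0.558.

p̂_MAP = 0.558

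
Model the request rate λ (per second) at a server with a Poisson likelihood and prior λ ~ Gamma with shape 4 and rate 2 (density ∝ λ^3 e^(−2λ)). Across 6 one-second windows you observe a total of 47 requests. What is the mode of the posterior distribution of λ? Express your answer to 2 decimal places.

Σxᵢ = 47, n = 6.
Posterior ∝ λ^3e^(−2λ) · λ^47e^(−6λ) = λ^50e^(−8λ), i.e. Gamma(shape=51, rate=8).
The mode of a Gamma(a, b) with a ≥ 1 (shape–rate) is (a−1)/b = 50/8 ≈ 6.25.

λ̂_MAP = 6.25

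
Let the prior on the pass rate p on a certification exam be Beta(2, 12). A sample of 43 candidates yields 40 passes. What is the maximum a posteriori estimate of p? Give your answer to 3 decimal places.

Prior: Beta(2, 12).
Data: 40 successes in 43 trials. The binomial likelihood contributes p^40(1−p)^3, so the posterior is Beta(2+40, 12+3) = Beta(42, 15).
For Beta(a, b) with a, b > 1 the mode is (a−1)/(a+b−2) = 41/55 ≈ 0.745.

p̂_MAP = 0.745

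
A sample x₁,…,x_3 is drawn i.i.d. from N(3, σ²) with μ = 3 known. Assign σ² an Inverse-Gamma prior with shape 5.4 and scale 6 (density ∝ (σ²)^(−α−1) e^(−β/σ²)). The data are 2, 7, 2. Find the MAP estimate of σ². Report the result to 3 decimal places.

σ̂²_MAP = 1.899

Sum of squared deviations about the known mean: SS = (2−3)² + (7−3)² + (2−3)² = 18.
The Normal likelihood contributes (σ²)^(−n/2) exp(−SS/(2σ²)), so the posterior is Inverse-Gamma(α + n/2, β + SS/2) = Inverse-Gamma(6.9, 15).
The mode of Inverse-Gamma(a, b) is b/(a+1) = 15/7.9 ≈ 1.899.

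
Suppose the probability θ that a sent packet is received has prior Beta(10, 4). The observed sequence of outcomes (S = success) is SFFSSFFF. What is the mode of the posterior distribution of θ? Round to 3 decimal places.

θ̂_MAP = 0.600

Prior: Beta(10, 4).
Data: 3 successes in 8 trials (from the sequence). The binomial likelihood contributes θ^3(1−θ)^5, so the posterior is Beta(10+3, 4+5) = Beta(13, 9).
For Beta(a, b) with a, b > 1 the mode is (a−1)/(a+b−2) = 12/20 ≈ 0.600.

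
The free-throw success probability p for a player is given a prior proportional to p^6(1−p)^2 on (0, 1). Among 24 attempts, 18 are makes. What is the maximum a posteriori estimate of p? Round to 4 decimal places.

p̂_MAP = 0.7500

The prior density ∝ p^6(1−p)^2 is the kernel of Beta(7, 3).
Data: 18 successes in 24 trials. The binomial likelihood contributes p^18(1−p)^6, so the posterior is Beta(7+18, 3+6) = Beta(25, 9).
For Beta(a, b) with a, b > 1 the mode is (a−1)/(a+b−2) = 24/32 ≈ 0.7500.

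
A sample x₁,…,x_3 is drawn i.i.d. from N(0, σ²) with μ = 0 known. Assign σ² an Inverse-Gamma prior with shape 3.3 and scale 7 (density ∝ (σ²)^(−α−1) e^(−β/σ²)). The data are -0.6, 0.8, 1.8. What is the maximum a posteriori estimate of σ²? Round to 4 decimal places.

Sum of squared deviations about the known mean: SS = (-0.6−0)² + (0.8−0)² + (1.8−0)² = 4.24.
The Normal likelihood contributes (σ²)^(−n/2) exp(−SS/(2σ²)), so the posterior is Inverse-Gamma(α + n/2, β + SS/2) = Inverse-Gamma(4.8, 9.12).
The mode of Inverse-Gamma(a, b) is b/(a+1) = 9.12/5.8 ≈ 1.5724.

σ̂²_MAP = 1.5724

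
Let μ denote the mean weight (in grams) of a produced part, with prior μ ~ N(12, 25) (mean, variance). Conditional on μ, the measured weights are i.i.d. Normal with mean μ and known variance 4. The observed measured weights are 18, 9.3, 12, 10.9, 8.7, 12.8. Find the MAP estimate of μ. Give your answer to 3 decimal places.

n = 6; x̄ = (18 + 9.3 + 12 + 10.9 + 8.7 + 12.8)/6 = 71.7/6 = 11.95.
For a Normal prior and Normal likelihood with known variance, the posterior is Normal; its mode equals its mean, the precision-weighted average.
Prior precision 1/σ₀² = 1/25 = 0.04; data precision n/σ² = 6/4 = 1.5.
μ̂ = (0.04·12 + 1.5·11.95) / (0.04 + 1.5) = 18.405/1.54 = 3681/308 ≈ 11.951.

μ̂_MAP = 11.951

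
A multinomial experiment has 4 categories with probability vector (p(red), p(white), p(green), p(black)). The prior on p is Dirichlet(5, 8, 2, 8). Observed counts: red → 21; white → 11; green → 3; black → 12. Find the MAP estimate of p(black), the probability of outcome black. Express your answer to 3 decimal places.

MAP estimate of p(black) = 0.288

The posterior is Dirichlet(αᵢ + nᵢ) = Dirichlet(26, 19, 5, 20).
For a Dirichlet(a₁,…,a_K) with all aᵢ > 1, the mode has j-th component (aⱼ − 1)/(Σaᵢ − K).
Here Σaᵢ = 70 and K = 4, so p(black) = (20 − 1)/(70 − 4) = 19/66 ≈ 0.288.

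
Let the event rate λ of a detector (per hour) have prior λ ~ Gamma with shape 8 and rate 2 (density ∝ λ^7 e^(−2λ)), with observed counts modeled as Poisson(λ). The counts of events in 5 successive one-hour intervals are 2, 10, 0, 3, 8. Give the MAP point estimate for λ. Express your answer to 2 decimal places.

λ̂_MAP = 4.29

Σxᵢ = 2+10+0+3+8 = 23, with n = 5.
Posterior ∝ λ^7e^(−2λ) · λ^23e^(−5λ) = λ^30e^(−7λ), i.e. Gamma(shape=31, rate=7).
The mode of a Gamma(a, b) with a ≥ 1 (shape–rate) is (a−1)/b = 30/7 ≈ 4.29.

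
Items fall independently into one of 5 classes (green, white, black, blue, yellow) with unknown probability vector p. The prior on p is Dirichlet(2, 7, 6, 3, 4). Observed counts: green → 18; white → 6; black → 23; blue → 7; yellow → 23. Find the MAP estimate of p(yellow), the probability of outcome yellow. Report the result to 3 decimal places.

MAP estimate of p(yellow) = 0.277

The posterior is Dirichlet(αᵢ + nᵢ) = Dirichlet(20, 13, 29, 10, 27).
For a Dirichlet(a₁,…,a_K) with all aᵢ > 1, the mode has j-th component (aⱼ − 1)/(Σaᵢ − K).
Here Σaᵢ = 99 and K = 5, so p(yellow) = (27 − 1)/(99 − 5) = 26/94 ≈ 0.277.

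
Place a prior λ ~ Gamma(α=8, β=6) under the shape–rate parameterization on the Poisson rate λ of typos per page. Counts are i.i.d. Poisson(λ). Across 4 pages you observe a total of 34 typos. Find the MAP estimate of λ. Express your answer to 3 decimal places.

Σxᵢ = 34, n = 4.
Posterior ∝ λ^7e^(−6λ) · λ^34e^(−4λ) = λ^41e^(−10λ), i.e. Gamma(shape=42, rate=10).
The mode of a Gamma(a, b) with a ≥ 1 (shape–rate) is (a−1)/b = 41/10 ≈ 4.100.

λ̂_MAP = 4.100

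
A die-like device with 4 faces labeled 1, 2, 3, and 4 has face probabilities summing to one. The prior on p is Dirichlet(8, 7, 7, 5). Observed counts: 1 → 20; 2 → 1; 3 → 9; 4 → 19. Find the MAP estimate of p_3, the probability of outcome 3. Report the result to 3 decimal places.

MAP estimate: 0.208

The posterior is Dirichlet(αᵢ + nᵢ) = Dirichlet(28, 8, 16, 24).
For a Dirichlet(a₁,…,a_K) with all aᵢ > 1, the mode has j-th component (aⱼ − 1)/(Σaᵢ − K).
Here Σaᵢ = 76 and K = 4, so p_3 = (16 − 1)/(76 − 4) = 15/72 ≈ 0.208.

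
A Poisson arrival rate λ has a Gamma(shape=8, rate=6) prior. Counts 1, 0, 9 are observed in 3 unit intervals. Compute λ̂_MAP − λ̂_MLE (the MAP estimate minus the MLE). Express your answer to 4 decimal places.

MAP − MLE = -1.4444

Σxᵢ = 10. Posterior is Gamma(18, 9); MAP = (18−1)/9 = 17/9 ≈ 1.88889.
MLE = x̄ = 10/3 ≈ 3.33333.
Difference = 17/9 − 10/3 = -13/9 ≈ -1.4444.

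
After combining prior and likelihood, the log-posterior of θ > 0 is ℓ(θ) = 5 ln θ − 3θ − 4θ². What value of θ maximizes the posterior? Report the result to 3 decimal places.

θ̂_MAP = 0.625

ℓ'(θ) = 5/θ − 3 − 8θ. Setting this to zero and multiplying by θ: 8θ² + 3θ − 5 = 0.
θ = (−3 + √(3² + 4·8·5)) / (2·8) = (−3 + √169) / 16 = (−3 + 13)/16 = 5/8.
ℓ''(θ) = −5/θ² − 8 < 0, confirming a maximum.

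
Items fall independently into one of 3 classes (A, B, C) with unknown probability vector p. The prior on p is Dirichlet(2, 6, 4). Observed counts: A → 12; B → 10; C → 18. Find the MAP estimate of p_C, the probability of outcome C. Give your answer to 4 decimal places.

MAP estimate of p_C = 0.4286

The posterior is Dirichlet(αᵢ + nᵢ) = Dirichlet(14, 16, 22).
For a Dirichlet(a₁,…,a_K) with all aᵢ > 1, the mode has j-th component (aⱼ − 1)/(Σaᵢ − K).
Here Σaᵢ = 52 and K = 3, so p_C = (22 − 1)/(52 − 3) = 21/49 ≈ 0.4286.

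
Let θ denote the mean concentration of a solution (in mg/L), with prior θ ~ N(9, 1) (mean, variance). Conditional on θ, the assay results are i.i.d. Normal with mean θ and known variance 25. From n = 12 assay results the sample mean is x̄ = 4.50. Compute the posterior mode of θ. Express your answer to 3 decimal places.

n = 12, x̄ = 4.50.
For a Normal prior and Normal likelihood with known variance, the posterior is Normal; its mode equals its mean, the precision-weighted average.
Prior precision 1/σ₀² = 1/1 = 1; data precision n/σ² = 12/25 = 0.48.
θ̂ = (1·9 + 0.48·4.5) / (1 + 0.48) = 11.16/1.48 = 279/37 ≈ 7.541.

θ̂_MAP = 7.541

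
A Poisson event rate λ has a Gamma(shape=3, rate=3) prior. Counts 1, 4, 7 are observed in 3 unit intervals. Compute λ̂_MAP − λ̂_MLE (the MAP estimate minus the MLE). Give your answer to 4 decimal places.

MAP − MLE = -1.6667

Σxᵢ = 12. Posterior is Gamma(15, 6); MAP = (15−1)/6 = 14/6 ≈ 2.33333.
MLE = x̄ = 12/3 ≈ 4.00000.
Difference = 14/6 − 12/3 = -5/3 ≈ -1.6667.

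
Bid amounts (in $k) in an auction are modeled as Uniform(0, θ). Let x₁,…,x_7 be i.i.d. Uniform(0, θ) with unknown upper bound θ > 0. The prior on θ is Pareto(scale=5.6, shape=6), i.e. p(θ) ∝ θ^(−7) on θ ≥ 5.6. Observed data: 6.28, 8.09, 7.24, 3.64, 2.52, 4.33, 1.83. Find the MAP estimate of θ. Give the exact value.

θ̂_MAP = 8.09

The Uniform(0, θ) likelihood is θ^(−n) for θ ≥ max(xᵢ), zero otherwise. Here max(xᵢ) = 8.09.
Posterior ∝ θ^(−7) · θ^(−7) = θ^(−14) on θ ≥ max(5.6, 8.09) = 8.09.
This density is strictly decreasing in θ, so the posterior mode lies at the lower boundary of the support.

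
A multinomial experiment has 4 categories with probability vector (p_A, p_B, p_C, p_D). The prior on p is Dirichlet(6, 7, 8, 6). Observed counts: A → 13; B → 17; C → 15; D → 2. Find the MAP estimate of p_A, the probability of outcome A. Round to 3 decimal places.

MAP estimate of p_A = 0.257

The posterior is Dirichlet(αᵢ + nᵢ) = Dirichlet(19, 24, 23, 8).
For a Dirichlet(a₁,…,a_K) with all aᵢ > 1, the mode has j-th component (aⱼ − 1)/(Σaᵢ − K).
Here Σaᵢ = 74 and K = 4, so p_A = (19 − 1)/(74 − 4) = 18/70 ≈ 0.257.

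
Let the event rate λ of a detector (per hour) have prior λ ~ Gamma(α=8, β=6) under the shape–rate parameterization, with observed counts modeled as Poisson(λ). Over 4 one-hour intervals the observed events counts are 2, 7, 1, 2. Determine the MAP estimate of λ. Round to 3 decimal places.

λ̂_MAP = 1.900

Σxᵢ = 2+7+1+2 = 12, with n = 4.
Posterior ∝ λ^7e^(−6λ) · λ^12e^(−4λ) = λ^19e^(−10λ), i.e. Gamma(shape=20, rate=10).
The mode of a Gamma(a, b) with a ≥ 1 (shape–rate) is (a−1)/b = 19/10 ≈ 1.900.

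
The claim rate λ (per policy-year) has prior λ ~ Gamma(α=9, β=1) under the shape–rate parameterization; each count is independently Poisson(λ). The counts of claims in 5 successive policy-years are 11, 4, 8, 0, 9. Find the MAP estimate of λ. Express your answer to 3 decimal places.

λ̂_MAP = 6.667

Σxᵢ = 11+4+8+0+9 = 32, with n = 5.
Posterior ∝ λ^8e^(−1λ) · λ^32e^(−5λ) = λ^40e^(−6λ), i.e. Gamma(shape=41, rate=6).
The mode of a Gamma(a, b) with a ≥ 1 (shape–rate) is (a−1)/b = 40/6 ≈ 6.667.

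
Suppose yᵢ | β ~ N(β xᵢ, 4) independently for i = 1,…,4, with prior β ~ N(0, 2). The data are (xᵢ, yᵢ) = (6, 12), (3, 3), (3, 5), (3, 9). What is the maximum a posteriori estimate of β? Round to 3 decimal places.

β̂_MAP = 1.892

log p(β | y) = −Σ(yᵢ − βxᵢ)²/(2·4) − β²/(2·2) + const.
Setting the derivative to zero: Σxᵢ(yᵢ − βxᵢ)/4 − β/2 = 0, so β = Σxᵢyᵢ / (Σxᵢ² + σ²/τ²).
Σxᵢyᵢ = 6·12 + 3·3 + 3·5 + 3·9 = 123; Σxᵢ² = 63; σ²/τ² = 2.
β̂_MAP = 123 / (63 + 2) = 123/65 ≈ 1.892.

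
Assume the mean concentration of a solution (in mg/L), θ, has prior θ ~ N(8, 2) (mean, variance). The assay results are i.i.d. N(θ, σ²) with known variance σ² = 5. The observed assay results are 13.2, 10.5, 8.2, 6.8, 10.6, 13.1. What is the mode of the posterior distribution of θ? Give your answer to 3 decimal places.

θ̂_MAP = 9.694

n = 6; x̄ = (13.2 + 10.5 + 8.2 + 6.8 + 10.6 + 13.1)/6 = 62.4/6 = 10.4.
For a Normal prior and Normal likelihood with known variance, the posterior is Normal; its mode equals its mean, the precision-weighted average.
Prior precision 1/σ₀² = 1/2 = 0.5; data precision n/σ² = 6/5 = 1.2.
θ̂ = (0.5·8 + 1.2·10.4) / (0.5 + 1.2) = 16.48/1.7 = 824/85 ≈ 9.694.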